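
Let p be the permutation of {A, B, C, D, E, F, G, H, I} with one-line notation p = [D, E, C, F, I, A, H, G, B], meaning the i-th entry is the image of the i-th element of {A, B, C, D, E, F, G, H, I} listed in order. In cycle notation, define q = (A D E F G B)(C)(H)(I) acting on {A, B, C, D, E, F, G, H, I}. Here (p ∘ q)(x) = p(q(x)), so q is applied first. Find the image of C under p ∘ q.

First apply q: q(C) = C, then p(C) = C. Thus (p ∘ q)(C) = C.

C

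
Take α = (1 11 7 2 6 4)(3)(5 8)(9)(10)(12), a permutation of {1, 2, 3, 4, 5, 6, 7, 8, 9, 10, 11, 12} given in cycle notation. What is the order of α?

The disjoint cycles have lengths 6, 2, 1, 1, 1, 1.
The order is lcm(6, 2) = 6.

6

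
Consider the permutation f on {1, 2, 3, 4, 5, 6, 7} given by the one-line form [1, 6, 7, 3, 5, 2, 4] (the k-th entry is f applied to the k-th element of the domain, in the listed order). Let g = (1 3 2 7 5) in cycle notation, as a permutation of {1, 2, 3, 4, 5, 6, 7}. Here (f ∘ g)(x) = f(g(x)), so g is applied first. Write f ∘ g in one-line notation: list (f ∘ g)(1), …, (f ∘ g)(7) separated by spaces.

7 4 6 3 1 2 5

Chase each element through g then f: 1 → 3 → 7; 2 → 7 → 4; 3 → 2 → 6; 4 → 4 → 3; 5 → 1 → 1; 6 → 6 → 2; 7 → 5 → 5.
Collecting the images, f ∘ g = [7 4 6 3 1 2 5].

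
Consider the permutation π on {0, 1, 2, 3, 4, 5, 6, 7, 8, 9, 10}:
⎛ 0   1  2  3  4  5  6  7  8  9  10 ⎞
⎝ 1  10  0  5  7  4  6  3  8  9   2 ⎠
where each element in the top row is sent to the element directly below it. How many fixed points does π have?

3

The fixed points (elements with π(x) = x) are {6, 8, 9}, so there are 3.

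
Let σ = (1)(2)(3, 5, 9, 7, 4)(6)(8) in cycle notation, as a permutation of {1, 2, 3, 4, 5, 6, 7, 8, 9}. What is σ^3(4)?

4 lies in the 5-cycle (3, 5, 9, 7, 4).
Advancing 3 steps from 4: 4 → 3 → 5 → 9.

9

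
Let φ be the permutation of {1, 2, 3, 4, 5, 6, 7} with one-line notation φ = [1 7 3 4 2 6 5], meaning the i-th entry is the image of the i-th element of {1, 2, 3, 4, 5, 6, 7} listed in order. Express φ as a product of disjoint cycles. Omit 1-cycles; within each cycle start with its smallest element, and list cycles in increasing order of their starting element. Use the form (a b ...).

Start at 2 and follow images: 2 → 7 → 5 → 2, giving the cycle (2 7 5).
Continuing from each remaining unvisited element yields (2 7 5).

(2 7 5)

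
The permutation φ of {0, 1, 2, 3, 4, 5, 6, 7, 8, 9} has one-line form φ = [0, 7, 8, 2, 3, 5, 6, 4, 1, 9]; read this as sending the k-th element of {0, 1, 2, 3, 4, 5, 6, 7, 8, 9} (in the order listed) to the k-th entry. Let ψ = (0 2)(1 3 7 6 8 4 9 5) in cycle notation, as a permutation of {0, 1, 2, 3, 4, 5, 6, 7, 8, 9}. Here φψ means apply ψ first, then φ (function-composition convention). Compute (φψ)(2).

0

ψ(2) = 0, then φ(0) = 0; composing gives (φψ)(2) = 0.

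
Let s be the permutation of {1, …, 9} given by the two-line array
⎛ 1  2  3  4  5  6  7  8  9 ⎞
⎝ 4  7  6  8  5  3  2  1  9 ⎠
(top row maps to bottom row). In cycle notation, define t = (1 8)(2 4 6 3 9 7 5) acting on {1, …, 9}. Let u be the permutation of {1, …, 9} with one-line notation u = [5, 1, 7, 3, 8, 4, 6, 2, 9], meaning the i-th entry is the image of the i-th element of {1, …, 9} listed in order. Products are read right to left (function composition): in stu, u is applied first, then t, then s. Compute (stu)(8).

Chase 8: u(8) = 2; t(2) = 4; s(4) = 8. Hence (stu)(8) = 8.

8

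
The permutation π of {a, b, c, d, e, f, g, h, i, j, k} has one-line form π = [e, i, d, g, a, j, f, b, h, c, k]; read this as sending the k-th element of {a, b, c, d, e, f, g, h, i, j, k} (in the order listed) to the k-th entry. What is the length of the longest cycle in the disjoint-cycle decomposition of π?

Decomposing into disjoint cycles gives (a e)(b i h)(c d g f j); the longest has length 5.

5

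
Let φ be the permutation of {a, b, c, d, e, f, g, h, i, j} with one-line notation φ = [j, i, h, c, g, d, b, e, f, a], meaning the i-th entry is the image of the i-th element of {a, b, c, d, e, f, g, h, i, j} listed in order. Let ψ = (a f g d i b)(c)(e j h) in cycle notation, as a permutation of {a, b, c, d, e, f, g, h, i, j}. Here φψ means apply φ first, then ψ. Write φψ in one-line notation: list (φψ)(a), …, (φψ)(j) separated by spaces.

For each element, apply φ then ψ: a → j → h; b → i → b; c → h → e; d → c → c; e → g → d; f → d → i; g → b → a; h → e → j; i → f → g; j → a → f.
Collecting the images, φψ = [h b e c d i a j g f].

h b e c d i a j g f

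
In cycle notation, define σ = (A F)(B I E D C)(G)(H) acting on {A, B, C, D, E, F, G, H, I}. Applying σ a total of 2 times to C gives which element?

I

C lies in the 5-cycle (B I E D C).
Advancing 2 steps from C: C → B → I.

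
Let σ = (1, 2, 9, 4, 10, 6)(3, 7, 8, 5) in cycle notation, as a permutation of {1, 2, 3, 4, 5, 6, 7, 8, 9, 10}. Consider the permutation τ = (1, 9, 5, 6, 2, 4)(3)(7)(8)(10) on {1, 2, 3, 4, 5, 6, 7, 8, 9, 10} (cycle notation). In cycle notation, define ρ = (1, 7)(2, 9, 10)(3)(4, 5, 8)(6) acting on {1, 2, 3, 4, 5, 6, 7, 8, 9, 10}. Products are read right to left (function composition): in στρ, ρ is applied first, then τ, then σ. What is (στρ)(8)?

Apply the permutations in order: ρ(8) = 4, then τ(4) = 1, then σ(1) = 2. So (στρ)(8) = 2.

2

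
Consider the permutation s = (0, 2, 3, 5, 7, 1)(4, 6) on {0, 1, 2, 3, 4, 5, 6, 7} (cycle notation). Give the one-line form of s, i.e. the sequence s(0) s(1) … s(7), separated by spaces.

Reading each image from the cycles: 0→2, 1→0, 2→3, 3→5, 4→6, 5→7, 6→4, 7→1.
So the one-line form is 2 0 3 5 6 7 4 1.

2 0 3 5 6 7 4 1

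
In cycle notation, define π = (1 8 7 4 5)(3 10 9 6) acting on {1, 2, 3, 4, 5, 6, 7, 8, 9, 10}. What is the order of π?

The disjoint cycles have lengths 5, 4, 1.
Since disjoint cycles commute, ord(π) = lcm(5, 4) = 20.

20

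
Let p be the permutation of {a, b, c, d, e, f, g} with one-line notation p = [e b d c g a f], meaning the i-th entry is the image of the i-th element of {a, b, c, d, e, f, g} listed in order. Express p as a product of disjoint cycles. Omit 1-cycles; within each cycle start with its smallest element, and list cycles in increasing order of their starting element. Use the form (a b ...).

(a e g f)(c d)

Iterating p from a gives a → e → g → f → a; that is the 4-cycle (a e g f).
Continuing from each remaining unvisited element yields (a e g f)(c d).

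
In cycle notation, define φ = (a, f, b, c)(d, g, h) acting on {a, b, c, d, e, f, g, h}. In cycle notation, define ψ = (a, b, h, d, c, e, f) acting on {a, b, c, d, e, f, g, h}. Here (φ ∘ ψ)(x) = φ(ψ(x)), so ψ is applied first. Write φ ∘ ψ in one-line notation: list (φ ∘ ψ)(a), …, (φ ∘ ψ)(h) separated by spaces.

c d e a b f h g

Chase each element through ψ then φ: a → b → c; b → h → d; c → e → e; d → c → a; e → f → b; f → a → f; g → g → h; h → d → g.
So φ ∘ ψ in one-line form is c d e a b f h g.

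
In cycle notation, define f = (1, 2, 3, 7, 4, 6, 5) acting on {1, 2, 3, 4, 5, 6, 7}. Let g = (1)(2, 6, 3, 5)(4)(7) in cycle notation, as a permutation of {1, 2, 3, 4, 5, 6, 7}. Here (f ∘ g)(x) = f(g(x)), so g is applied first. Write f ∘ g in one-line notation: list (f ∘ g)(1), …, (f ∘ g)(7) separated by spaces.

Chase each element through g then f: 1 → 1 → 2; 2 → 6 → 5; 3 → 5 → 1; 4 → 4 → 6; 5 → 2 → 3; 6 → 3 → 7; 7 → 7 → 4.
Collecting the images, f ∘ g = [2 5 1 6 3 7 4].

2 5 1 6 3 7 4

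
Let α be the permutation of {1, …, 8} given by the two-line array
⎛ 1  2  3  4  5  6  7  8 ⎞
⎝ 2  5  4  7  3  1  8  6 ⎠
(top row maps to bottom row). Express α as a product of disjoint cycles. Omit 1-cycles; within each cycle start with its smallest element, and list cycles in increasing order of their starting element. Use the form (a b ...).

Start at 1 and follow images: 1 → 2 → 5 → 3 → 4 → 7 → 8 → 6 → 1, giving the cycle (1 2 5 3 4 7 8 6).
Repeating from the next unused element and collecting all non-trivial cycles gives (1 2 5 3 4 7 8 6).

(1 2 5 3 4 7 8 6)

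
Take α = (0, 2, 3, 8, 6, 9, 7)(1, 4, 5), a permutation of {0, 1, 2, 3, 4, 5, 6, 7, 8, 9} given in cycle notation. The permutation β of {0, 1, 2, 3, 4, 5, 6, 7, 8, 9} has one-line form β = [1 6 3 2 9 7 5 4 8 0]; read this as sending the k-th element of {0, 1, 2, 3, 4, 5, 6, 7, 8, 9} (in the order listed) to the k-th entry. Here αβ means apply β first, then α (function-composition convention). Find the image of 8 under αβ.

First apply β: β(8) = 8, then α(8) = 6. Thus (αβ)(8) = 6.

6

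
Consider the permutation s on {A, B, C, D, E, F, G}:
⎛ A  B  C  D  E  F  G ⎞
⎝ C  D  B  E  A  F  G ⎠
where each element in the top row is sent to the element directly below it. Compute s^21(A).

C

Tracing A → C → … returns to A after 5 steps, so A lies in a 5-cycle (A C B D E).
On a 5-cycle, s^5 is the identity, so s^21 = s^1 there (21 ≡ 1 mod 5).
Stepping 1 place around the cycle: A → C.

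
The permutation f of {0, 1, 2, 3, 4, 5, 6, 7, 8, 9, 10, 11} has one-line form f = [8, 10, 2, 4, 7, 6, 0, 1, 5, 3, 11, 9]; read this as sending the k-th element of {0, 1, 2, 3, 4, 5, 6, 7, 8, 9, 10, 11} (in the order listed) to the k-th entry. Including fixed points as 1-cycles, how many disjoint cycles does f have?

3

The cycle decomposition is (0, 8, 5, 6)(1, 10, 11, 9, 3, 4, 7)(2), which has 3 cycles (counting 1-cycles).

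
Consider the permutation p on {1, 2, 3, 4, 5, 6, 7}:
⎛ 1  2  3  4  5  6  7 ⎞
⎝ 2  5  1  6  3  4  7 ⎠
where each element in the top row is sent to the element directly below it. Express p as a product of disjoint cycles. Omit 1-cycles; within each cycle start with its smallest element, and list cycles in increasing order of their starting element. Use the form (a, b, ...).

(1, 2, 5, 3)(4, 6)

Start at 1 and follow images: 1 → 2 → 5 → 3 → 1, giving the cycle (1, 2, 5, 3).
Repeating from the next unused element and collecting all non-trivial cycles gives (1, 2, 5, 3)(4, 6).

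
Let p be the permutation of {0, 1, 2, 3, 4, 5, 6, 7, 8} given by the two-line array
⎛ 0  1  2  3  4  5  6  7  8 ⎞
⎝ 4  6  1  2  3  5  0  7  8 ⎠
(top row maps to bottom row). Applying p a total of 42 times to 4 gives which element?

Tracing 4 → 3 → … returns to 4 after 6 steps, so 4 lies in a 6-cycle (0, 4, 3, 2, 1, 6).
Powers repeat with period 6 on this cycle, and 42 mod 6 = 0, so p^42(4) = p^0(4).
So p^42(4) = 4.

4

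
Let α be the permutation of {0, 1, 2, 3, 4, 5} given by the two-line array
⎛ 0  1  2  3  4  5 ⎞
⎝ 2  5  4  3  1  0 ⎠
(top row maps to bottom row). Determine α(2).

The entry below 2 in the array is 4, so α(2) = 4.

4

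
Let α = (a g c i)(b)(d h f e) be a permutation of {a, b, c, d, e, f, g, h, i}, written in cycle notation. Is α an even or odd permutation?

even

The cycle lengths are 4, 4, 1.
A cycle is odd iff its length is even; α has 2 even-length cycles, so sgn(α) = (−1)^2 and α is even.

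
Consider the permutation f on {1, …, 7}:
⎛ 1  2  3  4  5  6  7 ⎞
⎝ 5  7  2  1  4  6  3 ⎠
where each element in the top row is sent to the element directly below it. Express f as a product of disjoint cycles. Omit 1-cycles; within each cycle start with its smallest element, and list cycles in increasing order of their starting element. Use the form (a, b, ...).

From 1: 1 → 5 → 4 → 1, closing the cycle (1, 5, 4).
Continuing from each remaining unvisited element yields (1, 5, 4)(2, 7, 3).

(1, 5, 4)(2, 7, 3)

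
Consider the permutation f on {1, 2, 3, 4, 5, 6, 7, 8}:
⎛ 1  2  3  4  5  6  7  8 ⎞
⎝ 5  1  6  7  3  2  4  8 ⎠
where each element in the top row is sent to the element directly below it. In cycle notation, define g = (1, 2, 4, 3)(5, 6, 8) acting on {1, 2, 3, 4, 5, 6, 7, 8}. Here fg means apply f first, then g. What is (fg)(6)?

4

(fg)(6) = g(f(6)). f(6) = 2, then g(2) = 4. So (fg)(6) = 4.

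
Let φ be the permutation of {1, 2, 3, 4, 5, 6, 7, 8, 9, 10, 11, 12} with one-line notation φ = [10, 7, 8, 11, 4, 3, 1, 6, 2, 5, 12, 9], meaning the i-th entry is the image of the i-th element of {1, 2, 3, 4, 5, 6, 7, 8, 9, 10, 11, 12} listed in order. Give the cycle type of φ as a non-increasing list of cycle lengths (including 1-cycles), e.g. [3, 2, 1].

[9, 3]

The disjoint cycles are (1, 10, 5, 4, 11, 12, 9, 2, 7)(3, 8, 6), with lengths 9, 3 in non-increasing order.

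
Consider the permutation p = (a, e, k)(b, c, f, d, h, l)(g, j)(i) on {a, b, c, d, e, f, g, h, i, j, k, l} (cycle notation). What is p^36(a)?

a lies in the 3-cycle (a, e, k).
Powers repeat with period 3 on this cycle, and 36 mod 3 = 0, so p^36(a) = p^0(a).
So p^36(a) = a.

a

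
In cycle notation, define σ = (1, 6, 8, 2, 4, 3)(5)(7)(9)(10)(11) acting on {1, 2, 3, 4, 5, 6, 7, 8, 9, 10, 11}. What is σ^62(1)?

1 lies in the 6-cycle (1, 6, 8, 2, 4, 3).
On a 6-cycle, σ^6 is the identity, so σ^62 = σ^2 there (62 ≡ 2 mod 6).
Advancing 2 steps from 1: 1 → 6 → 8.

8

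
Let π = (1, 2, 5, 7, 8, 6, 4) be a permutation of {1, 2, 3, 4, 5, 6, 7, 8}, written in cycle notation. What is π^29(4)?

1

4 lies in the 7-cycle (1, 2, 5, 7, 8, 6, 4).
Since the cycle has length 7, π^29 acts on it the same as π^1 (29 mod 7 = 1).
Stepping 1 place around the cycle: 4 → 1.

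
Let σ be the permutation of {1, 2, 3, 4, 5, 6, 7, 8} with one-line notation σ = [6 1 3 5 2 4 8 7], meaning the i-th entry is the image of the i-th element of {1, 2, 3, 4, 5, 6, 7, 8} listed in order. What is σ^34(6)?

1

Tracing 6 → 4 → … returns to 6 after 5 steps, so 6 lies in a 5-cycle (1, 6, 4, 5, 2).
Since the cycle has length 5, σ^34 acts on it the same as σ^4 (34 mod 5 = 4).
Advancing 4 steps from 6: 6 → 4 → 5 → 2 → 1.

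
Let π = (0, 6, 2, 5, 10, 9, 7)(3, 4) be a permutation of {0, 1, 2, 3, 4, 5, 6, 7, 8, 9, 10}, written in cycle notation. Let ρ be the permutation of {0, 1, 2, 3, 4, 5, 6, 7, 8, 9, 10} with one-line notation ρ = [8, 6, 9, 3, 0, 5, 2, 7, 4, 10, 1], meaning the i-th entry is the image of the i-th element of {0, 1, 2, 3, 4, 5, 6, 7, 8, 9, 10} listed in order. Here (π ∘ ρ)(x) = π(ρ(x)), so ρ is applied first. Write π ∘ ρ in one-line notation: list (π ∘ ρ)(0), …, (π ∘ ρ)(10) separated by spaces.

8 2 7 4 6 10 5 0 3 9 1

(π ∘ ρ)(x) = π(ρ(x)). Computing each image: π(ρ(0)) = π(8) = 8, π(ρ(1)) = π(6) = 2, π(ρ(2)) = π(9) = 7, π(ρ(3)) = π(3) = 4, π(ρ(4)) = π(0) = 6, π(ρ(5)) = π(5) = 10, π(ρ(6)) = π(2) = 5, π(ρ(7)) = π(7) = 0, π(ρ(8)) = π(4) = 3, π(ρ(9)) = π(10) = 9, π(ρ(10)) = π(1) = 1.
Hence π ∘ ρ = [8 2 7 4 6 10 5 0 3 9 1].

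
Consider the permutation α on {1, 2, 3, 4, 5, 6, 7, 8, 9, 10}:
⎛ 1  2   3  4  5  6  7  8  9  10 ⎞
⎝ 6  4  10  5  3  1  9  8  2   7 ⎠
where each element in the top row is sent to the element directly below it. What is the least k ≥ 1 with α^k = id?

14

Decomposing into disjoint cycles gives cycle lengths 7, 2, 1.
Since disjoint cycles commute, ord(α) = lcm(7, 2) = 14.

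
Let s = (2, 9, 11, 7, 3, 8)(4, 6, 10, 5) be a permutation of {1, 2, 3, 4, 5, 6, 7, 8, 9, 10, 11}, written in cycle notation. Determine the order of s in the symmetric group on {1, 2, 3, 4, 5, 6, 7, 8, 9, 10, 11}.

12

The disjoint cycles have lengths 6, 4, 1.
Since disjoint cycles commute, ord(s) = lcm(6, 4) = 12.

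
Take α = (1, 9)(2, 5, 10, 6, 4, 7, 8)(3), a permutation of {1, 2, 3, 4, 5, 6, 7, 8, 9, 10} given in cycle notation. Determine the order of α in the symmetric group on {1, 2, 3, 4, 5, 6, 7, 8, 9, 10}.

14

The disjoint cycles have lengths 7, 2, 1.
Since disjoint cycles commute, ord(α) = lcm(7, 2) = 14.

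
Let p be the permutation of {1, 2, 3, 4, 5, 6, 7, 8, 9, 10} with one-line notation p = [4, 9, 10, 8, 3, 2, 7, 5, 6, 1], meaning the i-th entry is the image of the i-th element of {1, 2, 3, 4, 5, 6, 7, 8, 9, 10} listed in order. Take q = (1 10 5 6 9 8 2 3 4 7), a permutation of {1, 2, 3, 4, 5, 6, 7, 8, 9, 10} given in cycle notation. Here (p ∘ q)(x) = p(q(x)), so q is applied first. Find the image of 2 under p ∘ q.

First apply q: q(2) = 3, then p(3) = 10. Thus (p ∘ q)(2) = 10.

10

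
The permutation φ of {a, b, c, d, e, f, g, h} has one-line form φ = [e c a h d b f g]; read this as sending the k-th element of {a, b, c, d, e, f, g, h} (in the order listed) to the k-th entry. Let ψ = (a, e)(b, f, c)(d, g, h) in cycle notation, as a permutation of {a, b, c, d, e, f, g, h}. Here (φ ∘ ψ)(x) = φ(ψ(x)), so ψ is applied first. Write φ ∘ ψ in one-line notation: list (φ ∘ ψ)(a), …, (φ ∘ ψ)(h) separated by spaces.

Chase each element through ψ then φ: a → e → d; b → f → b; c → b → c; d → g → f; e → a → e; f → c → a; g → h → g; h → d → h.
Collecting the images, φ ∘ ψ = [d b c f e a g h].

d b c f e a g h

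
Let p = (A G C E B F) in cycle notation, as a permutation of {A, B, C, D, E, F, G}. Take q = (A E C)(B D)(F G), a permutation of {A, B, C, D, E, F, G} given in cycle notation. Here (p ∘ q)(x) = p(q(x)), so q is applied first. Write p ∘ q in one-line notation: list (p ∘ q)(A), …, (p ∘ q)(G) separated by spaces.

(p ∘ q)(x) = p(q(x)). Computing each image: p(q(A)) = p(E) = B, p(q(B)) = p(D) = D, p(q(C)) = p(A) = G, p(q(D)) = p(B) = F, p(q(E)) = p(C) = E, p(q(F)) = p(G) = C, p(q(G)) = p(F) = A.
Hence p ∘ q = [B D G F E C A].

B D G F E C A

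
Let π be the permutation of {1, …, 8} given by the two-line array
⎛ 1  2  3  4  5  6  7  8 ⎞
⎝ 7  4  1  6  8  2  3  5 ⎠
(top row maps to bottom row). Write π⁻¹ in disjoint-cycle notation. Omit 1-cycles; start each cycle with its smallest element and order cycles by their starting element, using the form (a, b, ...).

The cycle decomposition of π is (1, 7, 3)(2, 4, 6)(5, 8).
The inverse reverses every cycle; in canonical form, π⁻¹ = (1, 3, 7)(2, 6, 4)(5, 8).

(1, 3, 7)(2, 6, 4)(5, 8)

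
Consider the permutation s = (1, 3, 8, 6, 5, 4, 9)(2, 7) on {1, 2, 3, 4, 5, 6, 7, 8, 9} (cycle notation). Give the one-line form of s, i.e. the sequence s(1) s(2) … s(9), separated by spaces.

Each element maps to the next entry in its cycle (wrapping to the front): 1↦3, 2↦7, 3↦8, 4↦9, 5↦4, 6↦5, 7↦2, 8↦6, 9↦1.
Listing these in domain order gives 3 7 8 9 4 5 2 6 1.

3 7 8 9 4 5 2 6 1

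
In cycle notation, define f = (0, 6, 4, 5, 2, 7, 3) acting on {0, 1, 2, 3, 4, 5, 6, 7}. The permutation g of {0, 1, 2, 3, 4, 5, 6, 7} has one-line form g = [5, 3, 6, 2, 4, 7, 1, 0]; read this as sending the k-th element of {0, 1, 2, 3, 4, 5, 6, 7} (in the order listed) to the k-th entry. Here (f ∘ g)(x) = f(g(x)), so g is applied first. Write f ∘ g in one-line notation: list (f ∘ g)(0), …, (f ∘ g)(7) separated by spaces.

(f ∘ g)(x) = f(g(x)). Computing each image: f(g(0)) = f(5) = 2, f(g(1)) = f(3) = 0, f(g(2)) = f(6) = 4, f(g(3)) = f(2) = 7, f(g(4)) = f(4) = 5, f(g(5)) = f(7) = 3, f(g(6)) = f(1) = 1, f(g(7)) = f(0) = 6.
Hence f ∘ g = [2 0 4 7 5 3 1 6].

2 0 4 7 5 3 1 6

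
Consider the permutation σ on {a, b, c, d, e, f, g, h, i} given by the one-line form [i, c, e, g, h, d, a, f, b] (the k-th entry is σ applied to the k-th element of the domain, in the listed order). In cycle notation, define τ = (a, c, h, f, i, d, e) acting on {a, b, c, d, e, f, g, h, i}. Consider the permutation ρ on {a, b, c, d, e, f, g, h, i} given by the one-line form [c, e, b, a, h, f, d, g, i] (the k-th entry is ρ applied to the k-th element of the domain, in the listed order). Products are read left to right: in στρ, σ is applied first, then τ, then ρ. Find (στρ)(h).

i

Chase h: σ(h) = f; τ(f) = i; ρ(i) = i. Hence (στρ)(h) = i.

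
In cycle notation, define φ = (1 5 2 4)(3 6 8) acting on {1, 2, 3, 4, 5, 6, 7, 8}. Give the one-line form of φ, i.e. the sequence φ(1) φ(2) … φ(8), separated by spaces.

Reading each image from the cycles: 1→5, 2→4, 3→6, 4→1, 5→2, 6→8, 7→7, 8→3.
So the one-line form is 5 4 6 1 2 8 7 3.

5 4 6 1 2 8 7 3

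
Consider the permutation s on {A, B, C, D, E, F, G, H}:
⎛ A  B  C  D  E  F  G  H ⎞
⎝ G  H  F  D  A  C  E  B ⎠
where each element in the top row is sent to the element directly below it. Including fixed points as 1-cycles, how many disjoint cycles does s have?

4

The cycle decomposition is (A, G, E)(B, H)(C, F)(D), which has 4 cycles (counting 1-cycles).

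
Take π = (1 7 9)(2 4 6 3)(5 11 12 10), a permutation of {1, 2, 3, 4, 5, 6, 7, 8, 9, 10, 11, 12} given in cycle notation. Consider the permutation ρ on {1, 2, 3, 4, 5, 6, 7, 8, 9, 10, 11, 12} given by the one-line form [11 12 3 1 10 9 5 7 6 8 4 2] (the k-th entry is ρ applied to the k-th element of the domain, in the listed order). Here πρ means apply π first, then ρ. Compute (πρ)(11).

(πρ)(11) = ρ(π(11)). π(11) = 12, then ρ(12) = 2. So (πρ)(11) = 2.

2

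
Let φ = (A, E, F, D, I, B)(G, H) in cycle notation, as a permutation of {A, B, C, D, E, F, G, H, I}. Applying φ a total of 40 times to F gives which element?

A

F lies in the 6-cycle (A, E, F, D, I, B).
Since the cycle has length 6, φ^40 acts on it the same as φ^4 (40 mod 6 = 4).
Stepping 4 places around the cycle: F → D → I → B → A.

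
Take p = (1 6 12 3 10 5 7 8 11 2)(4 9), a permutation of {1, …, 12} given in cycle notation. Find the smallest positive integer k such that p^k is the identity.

The disjoint cycles have lengths 10, 2.
The order of p is the least common multiple of its cycle lengths: lcm(10, 2) = 10.

10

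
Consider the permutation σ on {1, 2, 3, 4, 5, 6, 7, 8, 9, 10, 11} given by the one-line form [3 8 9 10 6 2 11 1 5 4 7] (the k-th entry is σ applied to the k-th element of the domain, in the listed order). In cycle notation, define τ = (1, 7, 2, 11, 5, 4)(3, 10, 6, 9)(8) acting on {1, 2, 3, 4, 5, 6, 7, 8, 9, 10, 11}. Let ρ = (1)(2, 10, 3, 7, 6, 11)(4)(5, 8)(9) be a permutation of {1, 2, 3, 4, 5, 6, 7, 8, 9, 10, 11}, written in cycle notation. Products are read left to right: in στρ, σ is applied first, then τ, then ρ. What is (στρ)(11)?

10

Apply the permutations in order: σ(11) = 7, then τ(7) = 2, then ρ(2) = 10. So (στρ)(11) = 10.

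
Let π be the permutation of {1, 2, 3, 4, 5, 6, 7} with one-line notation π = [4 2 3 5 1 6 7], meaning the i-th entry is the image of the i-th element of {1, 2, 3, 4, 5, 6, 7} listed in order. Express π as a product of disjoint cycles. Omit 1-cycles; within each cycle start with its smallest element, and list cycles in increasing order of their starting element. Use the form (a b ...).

From 1: 1 → 4 → 5 → 1, closing the cycle (1 4 5).
Continuing from each remaining unvisited element yields (1 4 5).

(1 4 5)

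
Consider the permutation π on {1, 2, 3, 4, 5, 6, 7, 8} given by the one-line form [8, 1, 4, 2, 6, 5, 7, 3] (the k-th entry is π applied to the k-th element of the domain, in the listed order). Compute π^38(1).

4

Tracing 1 → 8 → … returns to 1 after 5 steps, so 1 lies in a 5-cycle (1 8 3 4 2).
Powers repeat with period 5 on this cycle, and 38 mod 5 = 3, so π^38(1) = π^3(1).
Advancing 3 steps from 1: 1 → 8 → 3 → 4.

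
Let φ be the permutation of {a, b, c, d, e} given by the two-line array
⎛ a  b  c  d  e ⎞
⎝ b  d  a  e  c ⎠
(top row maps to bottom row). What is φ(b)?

d

The entry below b in the array is d, so φ(b) = d.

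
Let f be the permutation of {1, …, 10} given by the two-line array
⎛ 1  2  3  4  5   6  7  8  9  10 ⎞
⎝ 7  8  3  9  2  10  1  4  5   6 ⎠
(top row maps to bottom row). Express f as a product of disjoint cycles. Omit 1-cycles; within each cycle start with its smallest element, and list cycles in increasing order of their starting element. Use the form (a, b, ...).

(1, 7)(2, 8, 4, 9, 5)(6, 10)

From 1: 1 → 7 → 1, closing the cycle (1, 7).
Continuing from each remaining unvisited element yields (1, 7)(2, 8, 4, 9, 5)(6, 10).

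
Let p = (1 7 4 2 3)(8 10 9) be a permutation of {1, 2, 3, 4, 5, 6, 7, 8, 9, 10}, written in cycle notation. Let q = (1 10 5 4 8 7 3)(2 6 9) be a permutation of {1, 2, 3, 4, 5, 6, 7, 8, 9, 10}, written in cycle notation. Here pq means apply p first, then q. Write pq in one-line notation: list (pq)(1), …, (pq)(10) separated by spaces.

3 1 10 6 4 9 8 5 7 2

Chase each element through p then q: 1 → 7 → 3; 2 → 3 → 1; 3 → 1 → 10; 4 → 2 → 6; 5 → 5 → 4; 6 → 6 → 9; 7 → 4 → 8; 8 → 10 → 5; 9 → 8 → 7; 10 → 9 → 2.
So pq in one-line form is 3 1 10 6 4 9 8 5 7 2.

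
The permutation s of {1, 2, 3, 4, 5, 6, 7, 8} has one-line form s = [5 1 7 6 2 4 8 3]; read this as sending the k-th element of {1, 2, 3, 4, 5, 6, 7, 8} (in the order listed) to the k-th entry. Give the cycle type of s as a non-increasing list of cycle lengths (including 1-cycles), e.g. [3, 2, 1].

[3, 3, 2]

The disjoint cycles are (1 5 2)(3 7 8)(4 6), with lengths 3, 3, 2 in non-increasing order.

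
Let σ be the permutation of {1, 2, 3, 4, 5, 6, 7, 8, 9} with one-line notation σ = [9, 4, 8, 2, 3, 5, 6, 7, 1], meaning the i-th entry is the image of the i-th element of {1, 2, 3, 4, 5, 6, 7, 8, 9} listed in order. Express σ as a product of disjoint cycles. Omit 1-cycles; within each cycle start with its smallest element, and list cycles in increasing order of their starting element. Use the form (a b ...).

Start at 1 and follow images: 1 → 9 → 1, giving the cycle (1 9).
Continuing from each remaining unvisited element yields (1 9)(2 4)(3 8 7 6 5).

(1 9)(2 4)(3 8 7 6 5)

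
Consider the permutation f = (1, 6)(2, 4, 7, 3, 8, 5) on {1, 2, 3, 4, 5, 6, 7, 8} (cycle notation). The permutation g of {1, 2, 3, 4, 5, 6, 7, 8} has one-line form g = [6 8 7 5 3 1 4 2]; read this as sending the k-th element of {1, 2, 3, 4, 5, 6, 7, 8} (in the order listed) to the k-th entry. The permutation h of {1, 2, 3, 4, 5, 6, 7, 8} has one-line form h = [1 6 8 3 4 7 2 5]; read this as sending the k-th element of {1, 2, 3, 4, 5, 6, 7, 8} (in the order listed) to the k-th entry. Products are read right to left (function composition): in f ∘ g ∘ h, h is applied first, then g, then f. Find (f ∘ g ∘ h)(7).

5

Chase 7: h(7) = 2; g(2) = 8; f(8) = 5. Hence (f ∘ g ∘ h)(7) = 5.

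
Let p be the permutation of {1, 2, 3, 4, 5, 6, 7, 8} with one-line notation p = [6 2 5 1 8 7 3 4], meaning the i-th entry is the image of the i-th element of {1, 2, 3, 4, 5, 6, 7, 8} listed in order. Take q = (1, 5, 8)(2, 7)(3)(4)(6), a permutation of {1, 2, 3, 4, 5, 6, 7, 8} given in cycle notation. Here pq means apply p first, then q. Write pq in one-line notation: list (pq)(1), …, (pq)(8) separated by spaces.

6 7 8 5 1 2 3 4

For each element, apply p then q: 1 → 6 → 6; 2 → 2 → 7; 3 → 5 → 8; 4 → 1 → 5; 5 → 8 → 1; 6 → 7 → 2; 7 → 3 → 3; 8 → 4 → 4.
Collecting the images, pq = [6 7 8 5 1 2 3 4].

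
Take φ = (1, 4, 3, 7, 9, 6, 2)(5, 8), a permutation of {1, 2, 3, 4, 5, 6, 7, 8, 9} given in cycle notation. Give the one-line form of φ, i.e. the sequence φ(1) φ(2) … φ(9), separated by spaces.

Reading each image from the cycles: 1↦4, 2↦1, 3↦7, 4↦3, 5↦8, 6↦2, 7↦9, 8↦5, 9↦6.
So the one-line form is 4 1 7 3 8 2 9 5 6.

4 1 7 3 8 2 9 5 6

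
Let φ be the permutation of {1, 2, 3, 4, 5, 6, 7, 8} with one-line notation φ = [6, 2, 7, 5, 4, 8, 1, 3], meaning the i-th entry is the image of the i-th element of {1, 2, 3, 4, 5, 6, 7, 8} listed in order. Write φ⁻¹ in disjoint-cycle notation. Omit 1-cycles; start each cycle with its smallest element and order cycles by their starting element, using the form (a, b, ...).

(1, 7, 3, 8, 6)(4, 5)

The cycle decomposition of φ is (1, 6, 8, 3, 7)(4, 5).
Reversing each cycle (and rotating so the smallest element leads) gives φ⁻¹ = (1, 7, 3, 8, 6)(4, 5).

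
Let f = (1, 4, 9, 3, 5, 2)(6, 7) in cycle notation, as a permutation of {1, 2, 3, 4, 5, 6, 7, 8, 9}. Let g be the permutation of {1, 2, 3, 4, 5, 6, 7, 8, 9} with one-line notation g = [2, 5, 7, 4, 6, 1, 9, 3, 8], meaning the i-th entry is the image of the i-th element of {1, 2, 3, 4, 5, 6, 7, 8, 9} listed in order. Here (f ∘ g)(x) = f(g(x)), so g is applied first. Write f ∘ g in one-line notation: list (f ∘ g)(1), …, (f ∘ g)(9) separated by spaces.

1 2 6 9 7 4 3 5 8

(f ∘ g)(x) = f(g(x)). Computing each image: f(g(1)) = f(2) = 1, f(g(2)) = f(5) = 2, f(g(3)) = f(7) = 6, f(g(4)) = f(4) = 9, f(g(5)) = f(6) = 7, f(g(6)) = f(1) = 4, f(g(7)) = f(9) = 3, f(g(8)) = f(3) = 5, f(g(9)) = f(8) = 8.
Hence f ∘ g = [1 2 6 9 7 4 3 5 8].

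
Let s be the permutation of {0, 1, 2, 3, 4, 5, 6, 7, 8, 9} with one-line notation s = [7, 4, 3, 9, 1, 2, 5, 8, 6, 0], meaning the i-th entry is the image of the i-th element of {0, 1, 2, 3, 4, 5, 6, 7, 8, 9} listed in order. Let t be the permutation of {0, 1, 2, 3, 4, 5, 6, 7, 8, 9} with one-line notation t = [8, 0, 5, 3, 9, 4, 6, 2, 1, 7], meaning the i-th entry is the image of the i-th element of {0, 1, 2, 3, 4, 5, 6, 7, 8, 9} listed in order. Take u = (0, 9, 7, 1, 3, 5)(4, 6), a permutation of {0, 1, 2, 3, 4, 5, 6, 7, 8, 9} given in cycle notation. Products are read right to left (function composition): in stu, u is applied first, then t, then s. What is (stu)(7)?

(stu)(7) = s(t(u(7))). u(7) = 1, then t(1) = 0, then s(0) = 7, so the result is 7.

7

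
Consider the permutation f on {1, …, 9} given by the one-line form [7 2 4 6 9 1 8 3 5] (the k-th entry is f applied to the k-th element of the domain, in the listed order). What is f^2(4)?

Tracing 4 → 6 → … returns to 4 after 6 steps, so 4 lies in a 6-cycle (1, 7, 8, 3, 4, 6).
Stepping 2 places around the cycle: 4 → 6 → 1.

1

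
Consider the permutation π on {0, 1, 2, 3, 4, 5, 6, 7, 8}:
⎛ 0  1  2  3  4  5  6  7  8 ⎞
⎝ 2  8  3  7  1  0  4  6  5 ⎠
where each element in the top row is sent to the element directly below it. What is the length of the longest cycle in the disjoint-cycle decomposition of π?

9

Decomposing into disjoint cycles gives (0 2 3 7 6 4 1 8 5); the longest has length 9.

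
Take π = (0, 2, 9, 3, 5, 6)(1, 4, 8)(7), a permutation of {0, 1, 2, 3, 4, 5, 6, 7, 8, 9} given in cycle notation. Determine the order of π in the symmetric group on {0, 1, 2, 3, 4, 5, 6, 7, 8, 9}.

The cycle type of π is (6, 3, 1).
The order of π is the least common multiple of its cycle lengths: lcm(6, 3) = 6.

6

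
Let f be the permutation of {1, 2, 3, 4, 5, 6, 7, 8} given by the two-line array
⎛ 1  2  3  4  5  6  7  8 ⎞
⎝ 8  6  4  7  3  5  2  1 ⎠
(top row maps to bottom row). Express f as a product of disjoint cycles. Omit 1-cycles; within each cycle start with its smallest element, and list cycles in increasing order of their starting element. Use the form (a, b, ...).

From 1: 1 → 8 → 1, closing the cycle (1, 8).
Repeating from the next unused element and collecting all non-trivial cycles gives (1, 8)(2, 6, 5, 3, 4, 7).

(1, 8)(2, 6, 5, 3, 4, 7)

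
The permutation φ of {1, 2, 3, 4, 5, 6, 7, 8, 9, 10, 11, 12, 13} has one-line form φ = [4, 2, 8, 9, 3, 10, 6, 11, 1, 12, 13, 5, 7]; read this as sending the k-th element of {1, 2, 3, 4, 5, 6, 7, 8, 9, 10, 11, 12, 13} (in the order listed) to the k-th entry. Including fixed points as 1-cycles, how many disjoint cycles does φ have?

3

The cycle decomposition is (1, 4, 9)(2)(3, 8, 11, 13, 7, 6, 10, 12, 5), which has 3 cycles (counting 1-cycles).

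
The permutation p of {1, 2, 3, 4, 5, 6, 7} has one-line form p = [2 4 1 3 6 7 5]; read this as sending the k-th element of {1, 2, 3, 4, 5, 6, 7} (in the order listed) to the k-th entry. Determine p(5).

6

5 is element number 5 of the domain, and entry number 5 of the one-line form is 6, so p(5) = 6.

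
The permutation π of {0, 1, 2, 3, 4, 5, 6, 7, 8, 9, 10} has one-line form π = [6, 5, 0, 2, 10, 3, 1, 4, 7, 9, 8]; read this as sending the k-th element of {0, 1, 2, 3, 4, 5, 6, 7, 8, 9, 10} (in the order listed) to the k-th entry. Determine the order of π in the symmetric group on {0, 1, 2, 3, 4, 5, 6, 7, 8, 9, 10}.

The disjoint-cycle form of π has cycle lengths 6, 4, 1.
The order of π is the least common multiple of its cycle lengths: lcm(6, 4) = 12.

12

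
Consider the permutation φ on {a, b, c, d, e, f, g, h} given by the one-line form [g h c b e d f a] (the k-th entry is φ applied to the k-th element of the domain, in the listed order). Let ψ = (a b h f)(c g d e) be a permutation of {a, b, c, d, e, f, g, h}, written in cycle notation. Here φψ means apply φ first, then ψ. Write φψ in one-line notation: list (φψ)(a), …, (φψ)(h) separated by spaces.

d f g h c e a b

(φψ)(x) = ψ(φ(x)). Computing each image: ψ(φ(a)) = ψ(g) = d, ψ(φ(b)) = ψ(h) = f, ψ(φ(c)) = ψ(c) = g, ψ(φ(d)) = ψ(b) = h, ψ(φ(e)) = ψ(e) = c, ψ(φ(f)) = ψ(d) = e, ψ(φ(g)) = ψ(f) = a, ψ(φ(h)) = ψ(a) = b.
Hence φψ = [d f g h c e a b].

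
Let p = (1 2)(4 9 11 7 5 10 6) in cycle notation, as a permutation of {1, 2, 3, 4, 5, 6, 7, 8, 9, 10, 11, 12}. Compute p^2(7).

7 lies in the 7-cycle (4 9 11 7 5 10 6).
Stepping 2 places around the cycle: 7 → 5 → 10.

10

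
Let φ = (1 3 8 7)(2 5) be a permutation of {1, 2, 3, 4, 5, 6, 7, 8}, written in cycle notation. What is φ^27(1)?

1 lies in the 4-cycle (1 3 8 7).
On a 4-cycle, φ^4 is the identity, so φ^27 = φ^3 there (27 ≡ 3 mod 4).
Stepping 3 places around the cycle: 1 → 3 → 8 → 7.

7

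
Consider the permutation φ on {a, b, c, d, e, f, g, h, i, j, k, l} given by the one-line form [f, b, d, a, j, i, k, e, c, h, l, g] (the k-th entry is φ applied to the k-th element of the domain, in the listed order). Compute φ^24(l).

Tracing l → g → … returns to l after 3 steps, so l lies in a 3-cycle (g k l).
Powers repeat with period 3 on this cycle, and 24 mod 3 = 0, so φ^24(l) = φ^0(l).
So φ^24(l) = l.

l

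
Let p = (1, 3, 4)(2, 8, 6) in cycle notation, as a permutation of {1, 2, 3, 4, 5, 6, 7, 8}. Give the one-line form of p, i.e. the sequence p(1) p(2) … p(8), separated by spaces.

Each element maps to the next entry in its cycle (wrapping to the front): 1→3, 2→8, 3→4, 4→1, 5→5, 6→2, 7→7, 8→6.
Listing these in domain order gives 3 8 4 1 5 2 7 6.

3 8 4 1 5 2 7 6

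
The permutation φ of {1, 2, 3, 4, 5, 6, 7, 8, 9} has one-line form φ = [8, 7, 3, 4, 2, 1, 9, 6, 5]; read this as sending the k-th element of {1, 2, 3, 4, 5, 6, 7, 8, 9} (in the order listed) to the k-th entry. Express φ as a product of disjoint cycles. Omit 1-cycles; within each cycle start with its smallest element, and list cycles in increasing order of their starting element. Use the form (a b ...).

(1 8 6)(2 7 9 5)

Iterating φ from 1 gives 1 → 8 → 6 → 1; that is the 3-cycle (1 8 6).
Repeating from the next unused element and collecting all non-trivial cycles gives (1 8 6)(2 7 9 5).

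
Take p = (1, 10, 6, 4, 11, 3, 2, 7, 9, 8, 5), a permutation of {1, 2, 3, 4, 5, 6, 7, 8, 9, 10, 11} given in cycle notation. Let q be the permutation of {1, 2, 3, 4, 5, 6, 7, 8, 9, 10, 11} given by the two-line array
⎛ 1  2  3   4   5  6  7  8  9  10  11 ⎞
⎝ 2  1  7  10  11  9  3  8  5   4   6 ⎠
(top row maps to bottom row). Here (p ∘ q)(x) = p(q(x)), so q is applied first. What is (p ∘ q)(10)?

11

First apply q: q(10) = 4, then p(4) = 11. Thus (p ∘ q)(10) = 11.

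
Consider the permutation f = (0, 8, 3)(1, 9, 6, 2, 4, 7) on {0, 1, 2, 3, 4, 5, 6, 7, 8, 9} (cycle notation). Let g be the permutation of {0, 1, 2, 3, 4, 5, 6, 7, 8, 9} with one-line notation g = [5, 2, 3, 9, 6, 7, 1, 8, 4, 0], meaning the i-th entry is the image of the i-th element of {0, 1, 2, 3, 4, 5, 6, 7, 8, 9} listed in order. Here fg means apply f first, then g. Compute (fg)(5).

7

(fg)(5) = g(f(5)). f(5) = 5, then g(5) = 7. So (fg)(5) = 7.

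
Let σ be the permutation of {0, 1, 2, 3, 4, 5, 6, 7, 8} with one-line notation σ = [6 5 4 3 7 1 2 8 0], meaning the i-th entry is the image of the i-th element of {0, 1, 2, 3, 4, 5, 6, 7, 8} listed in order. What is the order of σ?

Decomposing into disjoint cycles gives cycle lengths 6, 2, 1.
The order of σ is the least common multiple of its cycle lengths: lcm(6, 2) = 6.

6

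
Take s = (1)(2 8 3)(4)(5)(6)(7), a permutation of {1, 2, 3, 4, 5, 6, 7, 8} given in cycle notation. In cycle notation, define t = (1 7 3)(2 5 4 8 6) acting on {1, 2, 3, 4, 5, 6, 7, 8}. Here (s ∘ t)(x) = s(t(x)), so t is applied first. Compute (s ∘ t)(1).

(s ∘ t)(1) = s(t(1)). t(1) = 7, then s(7) = 7. So (s ∘ t)(1) = 7.

7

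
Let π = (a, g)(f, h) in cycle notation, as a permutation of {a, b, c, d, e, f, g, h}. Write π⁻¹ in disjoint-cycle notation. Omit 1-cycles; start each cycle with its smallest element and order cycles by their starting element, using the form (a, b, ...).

(a, g)(f, h)

The inverse reverses each cycle.
Reversing each cycle of π and rotating so the smallest element leads gives (a, g)(f, h).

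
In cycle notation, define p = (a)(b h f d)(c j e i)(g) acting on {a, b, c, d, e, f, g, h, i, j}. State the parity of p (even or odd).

even

The cycle lengths are 4, 4, 1, 1.
A cycle is odd iff its length is even; p has 2 even-length cycles, so sgn(p) = (−1)^2 and p is even.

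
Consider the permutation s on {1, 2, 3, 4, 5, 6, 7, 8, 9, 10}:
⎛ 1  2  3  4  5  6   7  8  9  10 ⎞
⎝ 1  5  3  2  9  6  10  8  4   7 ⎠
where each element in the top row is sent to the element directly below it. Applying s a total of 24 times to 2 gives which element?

2

Tracing 2 → 5 → … returns to 2 after 4 steps, so 2 lies in a 4-cycle (2 5 9 4).
On a 4-cycle, s^4 is the identity, so s^24 = s^0 there (24 ≡ 0 mod 4).
So s^24(2) = 2.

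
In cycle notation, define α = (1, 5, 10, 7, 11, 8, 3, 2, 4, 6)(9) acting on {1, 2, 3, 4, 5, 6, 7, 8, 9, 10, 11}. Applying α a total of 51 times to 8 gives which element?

8 lies in the 10-cycle (1, 5, 10, 7, 11, 8, 3, 2, 4, 6).
Powers repeat with period 10 on this cycle, and 51 mod 10 = 1, so α^51(8) = α^1(8).
Advancing 1 step from 8: 8 → 3.

3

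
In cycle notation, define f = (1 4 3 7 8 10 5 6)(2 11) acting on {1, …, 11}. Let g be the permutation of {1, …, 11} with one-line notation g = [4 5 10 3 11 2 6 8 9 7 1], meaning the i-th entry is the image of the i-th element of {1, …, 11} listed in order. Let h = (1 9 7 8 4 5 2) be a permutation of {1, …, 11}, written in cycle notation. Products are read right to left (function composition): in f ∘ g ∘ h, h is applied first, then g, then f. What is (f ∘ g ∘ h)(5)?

Chase 5: h(5) = 2; g(2) = 5; f(5) = 6. Hence (f ∘ g ∘ h)(5) = 6.

6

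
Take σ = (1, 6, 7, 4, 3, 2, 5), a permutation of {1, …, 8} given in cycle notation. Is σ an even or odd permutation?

even

The cycle lengths are 7, 1.
A cycle of length ℓ contributes ℓ−1 transpositions, so σ is a product of 6 transpositions — even.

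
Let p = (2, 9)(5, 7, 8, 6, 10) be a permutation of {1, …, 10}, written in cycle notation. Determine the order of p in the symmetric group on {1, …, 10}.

The cycle type of p is (5, 2, 1, 1, 1).
The order is lcm(5, 2) = 10.

10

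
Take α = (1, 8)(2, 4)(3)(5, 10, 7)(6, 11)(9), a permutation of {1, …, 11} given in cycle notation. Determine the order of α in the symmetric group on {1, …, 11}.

The cycle type of α is (3, 2, 2, 2, 1, 1).
The order of α is the least common multiple of its cycle lengths: lcm(3, 2, 2, 2) = 6.

6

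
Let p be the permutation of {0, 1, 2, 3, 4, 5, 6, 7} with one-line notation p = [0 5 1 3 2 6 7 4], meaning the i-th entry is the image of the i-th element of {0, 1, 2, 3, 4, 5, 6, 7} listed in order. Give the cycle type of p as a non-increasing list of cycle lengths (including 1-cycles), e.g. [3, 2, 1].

[6, 1, 1]

The disjoint cycles are (0)(1 5 6 7 4 2)(3), with lengths 6, 1, 1 in non-increasing order.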